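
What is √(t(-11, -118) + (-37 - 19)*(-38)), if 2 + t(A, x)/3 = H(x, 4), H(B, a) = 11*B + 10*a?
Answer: 2*I*√413 ≈ 40.645*I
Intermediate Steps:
H(B, a) = 10*a + 11*B
t(A, x) = 114 + 33*x (t(A, x) = -6 + 3*(10*4 + 11*x) = -6 + 3*(40 + 11*x) = -6 + (120 + 33*x) = 114 + 33*x)
√(t(-11, -118) + (-37 - 19)*(-38)) = √((114 + 33*(-118)) + (-37 - 19)*(-38)) = √((114 - 3894) - 56*(-38)) = √(-3780 + 2128) = √(-1652) = 2*I*√413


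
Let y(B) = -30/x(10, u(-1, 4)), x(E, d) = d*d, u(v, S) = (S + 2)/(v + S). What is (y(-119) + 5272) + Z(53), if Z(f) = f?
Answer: 10635/2 ≈ 5317.5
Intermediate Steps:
u(v, S) = (2 + S)/(S + v)
x(E, d) = d²
y(B) = -15/2 (y(B) = -30*(4 - 1)²/(2 + 4)² = -30/((6/3)²) = -30/(((⅓)*6)²) = -30/(2²) = -30/4 = -30*¼ = -15/2)
(y(-119) + 5272) + Z(53) = (-15/2 + 5272) + 53 = 10529/2 + 53 = 10635/2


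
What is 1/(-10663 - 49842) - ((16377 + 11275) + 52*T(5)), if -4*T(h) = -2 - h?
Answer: -1678590216/60505 ≈ -27743.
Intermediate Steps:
T(h) = 1/2 + h/4 (T(h) = -(-2 - h)/4 = 1/2 + h/4)
1/(-10663 - 49842) - ((16377 + 11275) + 52*T(5)) = 1/(-10663 - 49842) - ((16377 + 11275) + 52*(1/2 + (1/4)*5)) = 1/(-60505) - (27652 + 52*(1/2 + 5/4)) = -1/60505 - (27652 + 52*(7/4)) = -1/60505 - (27652 + 91) = -1/60505 - 1*27743 = -1/60505 - 27743 = -1678590216/60505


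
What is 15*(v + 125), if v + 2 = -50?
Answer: 1095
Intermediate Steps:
v = -52 (v = -2 - 50 = -52)
15*(v + 125) = 15*(-52 + 125) = 15*73 = 1095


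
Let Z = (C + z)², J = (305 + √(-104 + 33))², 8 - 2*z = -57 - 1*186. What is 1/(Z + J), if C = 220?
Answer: 3397188/721728099809 - 9760*I*√71/721728099809 ≈ 4.707e-6 - 1.1395e-7*I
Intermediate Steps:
z = 251/2 (z = 4 - (-57 - 1*186)/2 = 4 - (-57 - 186)/2 = 4 - ½*(-243) = 4 + 243/2 = 251/2 ≈ 125.50)
J = (305 + I*√71)² (J = (305 + √(-71))² = (305 + I*√71)² ≈ 92954.0 + 5140.0*I)
Z = 477481/4 (Z = (220 + 251/2)² = (691/2)² = 477481/4 ≈ 1.1937e+5)
1/(Z + J) = 1/(477481/4 + (305 + I*√71)²)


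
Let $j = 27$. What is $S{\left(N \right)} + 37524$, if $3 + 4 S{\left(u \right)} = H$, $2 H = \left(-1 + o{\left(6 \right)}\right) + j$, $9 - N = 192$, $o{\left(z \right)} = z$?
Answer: $\frac{150109}{4} \approx 37527.0$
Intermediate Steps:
$N = -183$ ($N = 9 - 192 = -183$)
$H = 16$ ($H = \frac{\left(-1 + 6\right) + 27}{2} = \frac{5 + 27}{2} = \frac{1}{2} \cdot 32 = 16$)
$S{\left(u \right)} = \frac{13}{4}$ ($S{\left(u \right)} = - \frac{3}{4} + \frac{1}{4} \cdot 16 = - \frac{3}{4} + 4 = \frac{13}{4}$)
$S{\left(N \right)} + 37524 = \frac{13}{4} + 37524 = \frac{150109}{4}$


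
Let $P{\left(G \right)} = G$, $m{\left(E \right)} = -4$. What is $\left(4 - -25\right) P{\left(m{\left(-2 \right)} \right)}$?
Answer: $-116$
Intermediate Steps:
$\left(4 - -25\right) P{\left(m{\left(-2 \right)} \right)} = \left(4 - -25\right) \left(-4\right) = \left(4 + 25\right) \left(-4\right) = 29 \left(-4\right) = -116$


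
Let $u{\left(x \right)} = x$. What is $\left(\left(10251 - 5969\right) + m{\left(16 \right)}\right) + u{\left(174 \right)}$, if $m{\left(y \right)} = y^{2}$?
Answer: $4712$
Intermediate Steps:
$\left(\left(10251 - 5969\right) + m{\left(16 \right)}\right) + u{\left(174 \right)} = \left(\left(10251 - 5969\right) + 16^{2}\right) + 174 = \left(4282 + 256\right) + 174 = 4538 + 174 = 4712$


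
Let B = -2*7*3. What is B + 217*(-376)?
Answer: -81634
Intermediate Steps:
B = -42 (B = -14*3 = -42)
B + 217*(-376) = -42 + 217*(-376) = -42 - 81592 = -81634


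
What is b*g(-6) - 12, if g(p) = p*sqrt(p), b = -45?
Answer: -12 + 270*I*sqrt(6) ≈ -12.0 + 661.36*I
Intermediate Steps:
g(p) = p**(3/2)
b*g(-6) - 12 = -(-270)*I*sqrt(6) - 12 = 270*I*sqrt(6) - 12 = -12 + 270*I*sqrt(6)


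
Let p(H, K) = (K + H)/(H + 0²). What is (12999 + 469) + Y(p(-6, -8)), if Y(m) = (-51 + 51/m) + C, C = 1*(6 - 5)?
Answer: 94079/7 ≈ 13440.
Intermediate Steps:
C = 1 (C = 1*1 = 1)
p(H, K) = (H + K)/H (p(H, K) = (H + K)/(H + 0) = (H + K)/H)
Y(m) = -50 + 51/m (Y(m) = (-51 + 51/m) + 1 = -50 + 51/m)
(12999 + 469) + Y(p(-6, -8)) = (12999 + 469) + (-50 + 51/(((-6 - 8)/(-6)))) = 13468 + (-50 + 51/((-⅙*(-14)))) = 13468 + (-50 + 51/(7/3)) = 13468 + (-50 + 51*(3/7)) = 13468 + (-50 + 153/7) = 13468 - 197/7 = 94079/7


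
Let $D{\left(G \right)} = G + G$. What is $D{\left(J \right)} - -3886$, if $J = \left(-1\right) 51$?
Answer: $3784$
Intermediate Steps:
$J = -51$
$D{\left(G \right)} = 2 G$
$D{\left(J \right)} - -3886 = 2 \left(-51\right) - -3886 = -102 + 3886 = 3784$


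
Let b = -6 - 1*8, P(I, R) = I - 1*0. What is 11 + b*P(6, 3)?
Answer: -73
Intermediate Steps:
P(I, R) = I (P(I, R) = I + 0 = I)
b = -14 (b = -6 - 8 = -14)
11 + b*P(6, 3) = 11 - 14*6 = 11 - 84 = -73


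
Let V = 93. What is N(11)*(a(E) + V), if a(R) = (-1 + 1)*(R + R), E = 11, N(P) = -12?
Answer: -1116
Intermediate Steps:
a(R) = 0 (a(R) = 0*(2*R) = 0)
N(11)*(a(E) + V) = -12*(0 + 93) = -12*93 = -1116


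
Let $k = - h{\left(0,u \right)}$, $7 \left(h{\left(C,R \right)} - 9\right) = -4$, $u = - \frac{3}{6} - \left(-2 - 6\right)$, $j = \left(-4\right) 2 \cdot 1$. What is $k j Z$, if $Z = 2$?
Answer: $\frac{944}{7} \approx 134.86$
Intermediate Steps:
$j = -8$ ($j = \left(-8\right) 1 = -8$)
$u = \frac{15}{2}$ ($u = \left(-3\right) \frac{1}{6} - \left(-2 - 6\right) = - \frac{1}{2} - -8 = - \frac{1}{2} + 8 = \frac{15}{2} \approx 7.5$)
$h{\left(C,R \right)} = \frac{59}{7}$ ($h{\left(C,R \right)} = 9 + \frac{1}{7} \left(-4\right) = 9 - \frac{4}{7} = \frac{59}{7}$)
$k = - \frac{59}{7}$ ($k = \left(-1\right) \frac{59}{7} = - \frac{59}{7} \approx -8.4286$)
$k j Z = \left(- \frac{59}{7}\right) \left(-8\right) 2 = \frac{472}{7} \cdot 2 = \frac{944}{7}$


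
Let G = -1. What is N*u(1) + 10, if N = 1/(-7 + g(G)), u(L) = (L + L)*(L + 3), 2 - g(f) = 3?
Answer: 9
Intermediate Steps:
g(f) = -1 (g(f) = 2 - 1*3 = 2 - 3 = -1)
u(L) = 2*L*(3 + L) (u(L) = (2*L)*(3 + L) = 2*L*(3 + L))
N = -1/8 (N = 1/(-7 - 1) = 1/(-8) = -1/8 ≈ -0.12500)
N*u(1) + 10 = -(3 + 1)/4 + 10 = -4/4 + 10 = -1/8*8 + 10 = -1 + 10 = 9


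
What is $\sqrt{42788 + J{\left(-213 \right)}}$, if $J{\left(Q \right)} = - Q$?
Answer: $\sqrt{43001} \approx 207.37$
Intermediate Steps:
$\sqrt{42788 + J{\left(-213 \right)}} = \sqrt{42788 - -213} = \sqrt{42788 + 213} = \sqrt{43001}$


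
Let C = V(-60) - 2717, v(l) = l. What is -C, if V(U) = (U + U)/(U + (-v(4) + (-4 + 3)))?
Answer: 35297/13 ≈ 2715.2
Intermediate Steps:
V(U) = 2*U/(-5 + U) (V(U) = (U + U)/(U + (-1*4 + (-4 + 3))) = (2*U)/(U + (-4 - 1)) = (2*U)/(U - 5) = (2*U)/(-5 + U) = 2*U/(-5 + U))
C = -35297/13 (C = 2*(-60)/(-5 - 60) - 2717 = 2*(-60)/(-65) - 2717 = 2*(-60)*(-1/65) - 2717 = 24/13 - 2717 = -35297/13 ≈ -2715.2)
-C = -1*(-35297/13) = 35297/13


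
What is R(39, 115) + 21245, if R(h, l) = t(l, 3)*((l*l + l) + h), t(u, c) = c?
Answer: 61382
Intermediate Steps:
R(h, l) = 3*h + 3*l + 3*l**2 (R(h, l) = 3*((l*l + l) + h) = 3*((l**2 + l) + h) = 3*((l + l**2) + h) = 3*(h + l + l**2) = 3*h + 3*l + 3*l**2)
R(39, 115) + 21245 = (3*39 + 3*115 + 3*115**2) + 21245 = (117 + 345 + 3*13225) + 21245 = (117 + 345 + 39675) + 21245 = 40137 + 21245 = 61382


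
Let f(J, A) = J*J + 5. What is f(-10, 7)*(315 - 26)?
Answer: 30345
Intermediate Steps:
f(J, A) = 5 + J**2 (f(J, A) = J**2 + 5 = 5 + J**2)
f(-10, 7)*(315 - 26) = (5 + (-10)**2)*(315 - 26) = (5 + 100)*289 = 105*289 = 30345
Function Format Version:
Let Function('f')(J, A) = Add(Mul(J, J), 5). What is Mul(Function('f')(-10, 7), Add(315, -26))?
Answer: 30345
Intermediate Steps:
Function('f')(J, A) = Add(5, Pow(J, 2)) (Function('f')(J, A) = Add(Pow(J, 2), 5) = Add(5, Pow(J, 2)))
Mul(Function('f')(-10, 7), Add(315, -26)) = Mul(Add(5, Pow(-10, 2)), Add(315, -26)) = Mul(Add(5, 100), 289) = Mul(105, 289) = 30345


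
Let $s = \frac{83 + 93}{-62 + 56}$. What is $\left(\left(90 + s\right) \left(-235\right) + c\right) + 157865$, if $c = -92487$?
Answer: $\frac{153364}{3} \approx 51121.0$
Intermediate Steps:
$s = - \frac{88}{3}$ ($s = \frac{176}{-6} = 176 \left(- \frac{1}{6}\right) = - \frac{88}{3} \approx -29.333$)
$\left(\left(90 + s\right) \left(-235\right) + c\right) + 157865 = \left(\left(90 - \frac{88}{3}\right) \left(-235\right) - 92487\right) + 157865 = \left(\frac{182}{3} \left(-235\right) - 92487\right) + 157865 = \left(- \frac{42770}{3} - 92487\right) + 157865 = - \frac{320231}{3} + 157865 = \frac{153364}{3}$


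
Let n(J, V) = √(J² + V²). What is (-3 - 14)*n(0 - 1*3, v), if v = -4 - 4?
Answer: -17*√73 ≈ -145.25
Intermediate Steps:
v = -8
(-3 - 14)*n(0 - 1*3, v) = (-3 - 14)*√((0 - 1*3)² + (-8)²) = -17*√((0 - 3)² + 64) = -17*√((-3)² + 64) = -17*√(9 + 64) = -17*√73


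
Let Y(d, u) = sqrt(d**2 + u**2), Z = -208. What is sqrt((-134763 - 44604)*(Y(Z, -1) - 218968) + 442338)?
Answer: sqrt(39276075594 - 179367*sqrt(43265)) ≈ 1.9809e+5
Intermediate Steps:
sqrt((-134763 - 44604)*(Y(Z, -1) - 218968) + 442338) = sqrt((-134763 - 44604)*(sqrt((-208)**2 + (-1)**2) - 218968) + 442338) = sqrt(-179367*(sqrt(43264 + 1) - 218968) + 442338) = sqrt(-179367*(sqrt(43265) - 218968) + 442338) = sqrt(-179367*(-218968 + sqrt(43265)) + 442338) = sqrt((39275633256 - 179367*sqrt(43265)) + 442338) = sqrt(39276075594 - 179367*sqrt(43265))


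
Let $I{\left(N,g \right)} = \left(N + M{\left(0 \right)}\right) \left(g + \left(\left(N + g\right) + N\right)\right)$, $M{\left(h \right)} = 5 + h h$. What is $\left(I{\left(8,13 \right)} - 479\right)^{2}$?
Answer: $4489$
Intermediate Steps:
$M{\left(h \right)} = 5 + h^{2}$
$I{\left(N,g \right)} = \left(5 + N\right) \left(2 N + 2 g\right)$ ($I{\left(N,g \right)} = \left(N + \left(5 + 0^{2}\right)\right) \left(g + \left(\left(N + g\right) + N\right)\right) = \left(N + \left(5 + 0\right)\right) \left(g + \left(g + 2 N\right)\right) = \left(N + 5\right) \left(2 N + 2 g\right) = \left(5 + N\right) \left(2 N + 2 g\right)$)
$\left(I{\left(8,13 \right)} - 479\right)^{2} = \left(\left(2 \cdot 8^{2} + 10 \cdot 8 + 10 \cdot 13 + 2 \cdot 8 \cdot 13\right) - 479\right)^{2} = \left(\left(2 \cdot 64 + 80 + 130 + 208\right) - 479\right)^{2} = \left(\left(128 + 80 + 130 + 208\right) - 479\right)^{2} = \left(546 - 479\right)^{2} = 67^{2} = 4489$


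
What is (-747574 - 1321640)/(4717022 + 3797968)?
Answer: -344869/1419165 ≈ -0.24301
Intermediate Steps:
(-747574 - 1321640)/(4717022 + 3797968) = -2069214/8514990 = -2069214*1/8514990 = -344869/1419165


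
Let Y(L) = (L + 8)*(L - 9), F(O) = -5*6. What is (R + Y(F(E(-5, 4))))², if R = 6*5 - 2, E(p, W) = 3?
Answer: 784996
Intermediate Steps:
F(O) = -30 (F(O) = -1*30 = -30)
Y(L) = (-9 + L)*(8 + L) (Y(L) = (8 + L)*(-9 + L) = (-9 + L)*(8 + L))
R = 28 (R = 30 - 2 = 28)
(R + Y(F(E(-5, 4))))² = (28 + (-72 + (-30)² - 1*(-30)))² = (28 + (-72 + 900 + 30))² = (28 + 858)² = 886² = 784996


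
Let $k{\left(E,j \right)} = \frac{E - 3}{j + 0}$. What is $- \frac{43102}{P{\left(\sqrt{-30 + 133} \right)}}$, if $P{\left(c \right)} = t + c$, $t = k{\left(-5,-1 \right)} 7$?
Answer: $- \frac{2413712}{3033} + \frac{43102 \sqrt{103}}{3033} \approx -651.59$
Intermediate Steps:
$k{\left(E,j \right)} = \frac{-3 + E}{j}$
$t = 56$ ($t = \frac{-3 - 5}{-1} \cdot 7 = \left(-1\right) \left(-8\right) 7 = 8 \cdot 7 = 56$)
$P{\left(c \right)} = 56 + c$
$- \frac{43102}{P{\left(\sqrt{-30 + 133} \right)}} = - \frac{43102}{56 + \sqrt{-30 + 133}} = - \frac{43102}{56 + \sqrt{103}}$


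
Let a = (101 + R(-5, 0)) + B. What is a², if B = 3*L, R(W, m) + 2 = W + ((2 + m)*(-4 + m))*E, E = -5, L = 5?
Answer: 22201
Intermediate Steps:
R(W, m) = -2 + W - 5*(-4 + m)*(2 + m) (R(W, m) = -2 + (W + ((2 + m)*(-4 + m))*(-5)) = -2 + (W + ((-4 + m)*(2 + m))*(-5)) = -2 + (W - 5*(-4 + m)*(2 + m)) = -2 + W - 5*(-4 + m)*(2 + m))
B = 15 (B = 3*5 = 15)
a = 149 (a = (101 + (38 - 5 - 5*0² + 10*0)) + 15 = (101 + (38 - 5 - 5*0 + 0)) + 15 = (101 + (38 - 5 + 0 + 0)) + 15 = (101 + 33) + 15 = 134 + 15 = 149)
a² = 149² = 22201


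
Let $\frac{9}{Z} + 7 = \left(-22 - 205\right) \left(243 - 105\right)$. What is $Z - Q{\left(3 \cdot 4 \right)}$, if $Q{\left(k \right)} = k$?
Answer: $- \frac{376005}{31333} \approx -12.0$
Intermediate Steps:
$Z = - \frac{9}{31333}$ ($Z = \frac{9}{-7 + \left(-22 - 205\right) \left(243 - 105\right)} = \frac{9}{-7 - 31326} = \frac{9}{-31333} = 9 \left(- \frac{1}{31333}\right) = - \frac{9}{31333} \approx -0.00028724$)
$Z - Q{\left(3 \cdot 4 \right)} = - \frac{9}{31333} - 3 \cdot 4 = - \frac{9}{31333} - 12 = - \frac{376005}{31333}$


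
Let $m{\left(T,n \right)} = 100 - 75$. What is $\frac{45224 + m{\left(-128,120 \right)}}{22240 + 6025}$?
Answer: $\frac{45249}{28265} \approx 1.6009$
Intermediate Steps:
$m{\left(T,n \right)} = 25$
$\frac{45224 + m{\left(-128,120 \right)}}{22240 + 6025} = \frac{45224 + 25}{22240 + 6025} = \frac{45249}{28265}$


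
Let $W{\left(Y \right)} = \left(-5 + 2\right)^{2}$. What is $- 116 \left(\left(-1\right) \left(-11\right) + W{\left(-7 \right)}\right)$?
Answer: $-2320$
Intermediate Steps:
$W{\left(Y \right)} = 9$ ($W{\left(Y \right)} = \left(-3\right)^{2} = 9$)
$- 116 \left(\left(-1\right) \left(-11\right) + W{\left(-7 \right)}\right) = - 116 \left(\left(-1\right) \left(-11\right) + 9\right) = - 116 \left(11 + 9\right) = \left(-116\right) 20 = -2320$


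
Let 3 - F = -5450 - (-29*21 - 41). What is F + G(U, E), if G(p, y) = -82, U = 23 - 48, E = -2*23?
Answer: 4721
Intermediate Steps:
E = -46
U = -25
F = 4803 (F = 3 - (-5450 - (-29*21 - 41)) = 3 - (-5450 - (-609 - 41)) = 3 - (-5450 - 1*(-650)) = 3 - (-5450 + 650) = 3 - 1*(-4800) = 3 + 4800 = 4803)
F + G(U, E) = 4803 - 82 = 4721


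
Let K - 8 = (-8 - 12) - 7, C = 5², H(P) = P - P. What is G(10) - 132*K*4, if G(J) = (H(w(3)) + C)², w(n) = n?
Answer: 10657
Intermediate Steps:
H(P) = 0
C = 25
K = -19 (K = 8 + ((-8 - 12) - 7) = 8 + (-20 - 7) = 8 - 27 = -19)
G(J) = 625 (G(J) = (0 + 25)² = 25² = 625)
G(10) - 132*K*4 = 625 - (-2508)*4 = 625 - 132*(-76) = 625 + 10032 = 10657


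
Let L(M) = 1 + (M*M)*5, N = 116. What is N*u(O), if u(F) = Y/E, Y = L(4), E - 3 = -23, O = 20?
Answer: -2349/5 ≈ -469.80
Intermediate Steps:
L(M) = 1 + 5*M**2 (L(M) = 1 + M**2*5 = 1 + 5*M**2)
E = -20 (E = 3 - 23 = -20)
Y = 81 (Y = 1 + 5*4**2 = 1 + 5*16 = 1 + 80 = 81)
u(F) = -81/20 (u(F) = 81/(-20) = 81*(-1/20) = -81/20)
N*u(O) = 116*(-81/20) = -2349/5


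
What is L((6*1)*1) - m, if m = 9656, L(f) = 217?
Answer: -9439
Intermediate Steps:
L((6*1)*1) - m = 217 - 1*9656 = 217 - 9656 = -9439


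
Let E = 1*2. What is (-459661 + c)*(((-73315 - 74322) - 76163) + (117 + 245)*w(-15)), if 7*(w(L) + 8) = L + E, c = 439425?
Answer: 32207172408/7 ≈ 4.6010e+9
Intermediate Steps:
E = 2
w(L) = -54/7 + L/7 (w(L) = -8 + (L + 2)/7 = -8 + (2 + L)/7 = -8 + (2/7 + L/7) = -54/7 + L/7)
(-459661 + c)*(((-73315 - 74322) - 76163) + (117 + 245)*w(-15)) = (-459661 + 439425)*(((-73315 - 74322) - 76163) + (117 + 245)*(-54/7 + (1/7)*(-15))) = -20236*((-147637 - 76163) + 362*(-54/7 - 15/7)) = -20236*(-223800 + 362*(-69/7)) = -20236*(-223800 - 24978/7) = -20236*(-1591578/7) = 32207172408/7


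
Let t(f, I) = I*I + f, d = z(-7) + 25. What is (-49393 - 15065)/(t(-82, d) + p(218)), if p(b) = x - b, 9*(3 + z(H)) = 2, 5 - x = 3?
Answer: -2610549/7931 ≈ -329.16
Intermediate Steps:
x = 2 (x = 5 - 1*3 = 5 - 3 = 2)
z(H) = -25/9 (z(H) = -3 + (1/9)*2 = -3 + 2/9 = -25/9)
d = 200/9 (d = -25/9 + 25 = 200/9 ≈ 22.222)
p(b) = 2 - b
t(f, I) = f + I**2 (t(f, I) = I**2 + f = f + I**2)
(-49393 - 15065)/(t(-82, d) + p(218)) = (-49393 - 15065)/((-82 + (200/9)**2) + (2 - 1*218)) = -64458/((-82 + 40000/81) + (2 - 218)) = -64458/(33358/81 - 216) = -64458/15862/81 = -64458*81/15862 = -2610549/7931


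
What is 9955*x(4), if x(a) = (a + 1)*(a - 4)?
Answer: 0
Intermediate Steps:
x(a) = (1 + a)*(-4 + a)
9955*x(4) = 9955*(-4 + 4**2 - 3*4) = 9955*(-4 + 16 - 12) = 9955*0 = 0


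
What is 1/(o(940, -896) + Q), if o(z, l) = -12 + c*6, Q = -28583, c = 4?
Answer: -1/28571 ≈ -3.5000e-5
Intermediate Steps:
o(z, l) = 12 (o(z, l) = -12 + 4*6 = -12 + 24 = 12)
1/(o(940, -896) + Q) = 1/(12 - 28583) = 1/(-28571) = -1/28571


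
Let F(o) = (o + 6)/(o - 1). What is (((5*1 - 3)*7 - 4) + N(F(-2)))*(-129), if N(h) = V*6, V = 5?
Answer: -5160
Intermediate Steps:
F(o) = (6 + o)/(-1 + o)
N(h) = 30 (N(h) = 5*6 = 30)
(((5*1 - 3)*7 - 4) + N(F(-2)))*(-129) = (((5*1 - 3)*7 - 4) + 30)*(-129) = (((5 - 3)*7 - 4) + 30)*(-129) = ((2*7 - 4) + 30)*(-129) = ((14 - 4) + 30)*(-129) = (10 + 30)*(-129) = 40*(-129) = -5160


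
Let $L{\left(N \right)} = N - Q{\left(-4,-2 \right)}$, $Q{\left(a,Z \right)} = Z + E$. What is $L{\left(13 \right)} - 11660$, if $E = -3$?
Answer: $-11642$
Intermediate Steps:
$Q{\left(a,Z \right)} = -3 + Z$ ($Q{\left(a,Z \right)} = Z - 3 = -3 + Z$)
$L{\left(N \right)} = 5 + N$ ($L{\left(N \right)} = N - \left(-3 - 2\right) = N - -5 = N + 5 = 5 + N$)
$L{\left(13 \right)} - 11660 = \left(5 + 13\right) - 11660 = 18 - 11660 = -11642$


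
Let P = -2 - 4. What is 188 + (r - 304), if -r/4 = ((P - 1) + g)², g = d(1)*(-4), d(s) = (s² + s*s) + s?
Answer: -1560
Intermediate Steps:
P = -6
d(s) = s + 2*s² (d(s) = (s² + s²) + s = 2*s² + s = s + 2*s²)
g = -12 (g = (1*(1 + 2*1))*(-4) = (1*(1 + 2))*(-4) = (1*3)*(-4) = 3*(-4) = -12)
r = -1444 (r = -4*((-6 - 1) - 12)² = -4*(-7 - 12)² = -4*(-19)² = -4*361 = -1444)
188 + (r - 304) = 188 + (-1444 - 304) = 188 - 1748 = -1560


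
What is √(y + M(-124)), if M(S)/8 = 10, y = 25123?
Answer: √25203 ≈ 158.75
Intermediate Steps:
M(S) = 80 (M(S) = 8*10 = 80)
√(y + M(-124)) = √(25123 + 80) = √25203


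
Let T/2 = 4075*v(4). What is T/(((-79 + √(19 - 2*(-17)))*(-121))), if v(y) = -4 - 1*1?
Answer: -1609625/374374 - 20375*√53/374374 ≈ -4.6957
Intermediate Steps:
v(y) = -5 (v(y) = -4 - 1 = -5)
T = -40750 (T = 2*(4075*(-5)) = 2*(-20375) = -40750)
T/(((-79 + √(19 - 2*(-17)))*(-121))) = -40750*(-1/(121*(-79 + √(19 - 2*(-17))))) = -40750*(-1/(121*(-79 + √(19 + 34)))) = -40750*(-1/(121*(-79 + √53))) = -40750/(9559 - 121*√53)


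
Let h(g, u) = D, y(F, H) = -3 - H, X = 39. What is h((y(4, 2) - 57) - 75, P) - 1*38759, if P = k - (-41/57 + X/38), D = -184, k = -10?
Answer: -38943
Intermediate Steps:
P = -1175/114 (P = -10 - (-41/57 + 39/38) = -10 - 1*35/114 = -10 - 35/114 = -1175/114 ≈ -10.307)
h(g, u) = -184
h((y(4, 2) - 57) - 75, P) - 1*38759 = -184 - 1*38759 = -184 - 38759 = -38943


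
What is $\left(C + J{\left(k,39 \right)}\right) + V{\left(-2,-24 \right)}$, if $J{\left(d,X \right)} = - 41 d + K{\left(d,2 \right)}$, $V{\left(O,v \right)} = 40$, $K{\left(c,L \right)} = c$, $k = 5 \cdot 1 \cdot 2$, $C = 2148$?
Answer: $1788$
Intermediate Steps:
$k = 10$ ($k = 5 \cdot 2 = 10$)
$J{\left(d,X \right)} = - 40 d$ ($J{\left(d,X \right)} = - 41 d + d = - 40 d$)
$\left(C + J{\left(k,39 \right)}\right) + V{\left(-2,-24 \right)} = \left(2148 - 400\right) + 40 = 1748 + 40 = 1788$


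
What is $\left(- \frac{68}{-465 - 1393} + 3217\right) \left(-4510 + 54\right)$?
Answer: $- \frac{13317321912}{929} \approx -1.4335 \cdot 10^{7}$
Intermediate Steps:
$\left(- \frac{68}{-465 - 1393} + 3217\right) \left(-4510 + 54\right) = \left(- \frac{68}{-465 - 1393} + 3217\right) \left(-4456\right) = \left(- \frac{68}{-1858} + 3217\right) \left(-4456\right) = \left(\left(-68\right) \left(- \frac{1}{1858}\right) + 3217\right) \left(-4456\right) = \left(\frac{34}{929} + 3217\right) \left(-4456\right) = \frac{2988627}{929} \left(-4456\right) = - \frac{13317321912}{929}$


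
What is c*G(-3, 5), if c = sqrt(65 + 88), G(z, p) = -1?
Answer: -3*sqrt(17) ≈ -12.369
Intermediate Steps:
c = 3*sqrt(17) (c = sqrt(153) = 3*sqrt(17) ≈ 12.369)
c*G(-3, 5) = (3*sqrt(17))*(-1) = -3*sqrt(17)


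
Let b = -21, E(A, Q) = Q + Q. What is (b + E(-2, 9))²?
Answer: 9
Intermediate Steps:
E(A, Q) = 2*Q
(b + E(-2, 9))² = (-21 + 2*9)² = (-21 + 18)² = (-3)² = 9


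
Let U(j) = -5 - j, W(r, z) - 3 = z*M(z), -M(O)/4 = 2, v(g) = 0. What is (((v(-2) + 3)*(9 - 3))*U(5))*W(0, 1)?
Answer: 900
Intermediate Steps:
M(O) = -8 (M(O) = -4*2 = -8)
W(r, z) = 3 - 8*z (W(r, z) = 3 + z*(-8) = 3 - 8*z)
(((v(-2) + 3)*(9 - 3))*U(5))*W(0, 1) = (((0 + 3)*(9 - 3))*(-5 - 1*5))*(3 - 8*1) = ((3*6)*(-5 - 5))*(3 - 8) = (18*(-10))*(-5) = -180*(-5) = 900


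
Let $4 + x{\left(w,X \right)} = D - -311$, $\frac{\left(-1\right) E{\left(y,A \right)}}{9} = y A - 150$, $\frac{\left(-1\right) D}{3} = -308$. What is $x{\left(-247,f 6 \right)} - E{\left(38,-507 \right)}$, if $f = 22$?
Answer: $-173513$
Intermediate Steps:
$D = 924$ ($D = \left(-3\right) \left(-308\right) = 924$)
$E{\left(y,A \right)} = 1350 - 9 A y$ ($E{\left(y,A \right)} = - 9 \left(y A - 150\right) = - 9 \left(A y - 150\right) = - 9 \left(-150 + A y\right) = 1350 - 9 A y$)
$x{\left(w,X \right)} = 1231$ ($x{\left(w,X \right)} = -4 + \left(924 - -311\right) = -4 + \left(924 + 311\right) = -4 + 1235 = 1231$)
$x{\left(-247,f 6 \right)} - E{\left(38,-507 \right)} = 1231 - \left(1350 - \left(-4563\right) 38\right) = 1231 - \left(1350 + 173394\right) = 1231 - 174744 = -173513$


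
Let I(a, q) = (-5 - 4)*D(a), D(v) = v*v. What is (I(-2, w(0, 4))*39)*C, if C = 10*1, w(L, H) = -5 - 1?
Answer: -14040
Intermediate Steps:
w(L, H) = -6
D(v) = v**2
I(a, q) = -9*a**2 (I(a, q) = (-5 - 4)*a**2 = -9*a**2)
C = 10
(I(-2, w(0, 4))*39)*C = (-9*(-2)**2*39)*10 = (-9*4*39)*10 = -36*39*10 = -1404*10 = -14040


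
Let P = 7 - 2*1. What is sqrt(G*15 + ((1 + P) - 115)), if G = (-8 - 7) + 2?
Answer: 4*I*sqrt(19) ≈ 17.436*I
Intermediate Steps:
G = -13 (G = -15 + 2 = -13)
P = 5 (P = 7 - 2 = 5)
sqrt(G*15 + ((1 + P) - 115)) = sqrt(-13*15 + ((1 + 5) - 115)) = sqrt(-195 + (6 - 115)) = sqrt(-195 - 109) = sqrt(-304) = 4*I*sqrt(19)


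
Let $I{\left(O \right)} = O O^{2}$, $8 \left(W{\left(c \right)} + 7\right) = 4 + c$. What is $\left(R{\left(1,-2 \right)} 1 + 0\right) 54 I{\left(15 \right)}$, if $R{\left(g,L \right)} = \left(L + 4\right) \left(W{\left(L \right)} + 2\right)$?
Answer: $-1731375$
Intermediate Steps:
$W{\left(c \right)} = - \frac{13}{2} + \frac{c}{8}$ ($W{\left(c \right)} = -7 + \frac{4 + c}{8} = -7 + \left(\frac{1}{2} + \frac{c}{8}\right) = - \frac{13}{2} + \frac{c}{8}$)
$R{\left(g,L \right)} = \left(4 + L\right) \left(- \frac{9}{2} + \frac{L}{8}\right)$ ($R{\left(g,L \right)} = \left(L + 4\right) \left(\left(- \frac{13}{2} + \frac{L}{8}\right) + 2\right) = \left(4 + L\right) \left(- \frac{9}{2} + \frac{L}{8}\right)$)
$I{\left(O \right)} = O^{3}$
$\left(R{\left(1,-2 \right)} 1 + 0\right) 54 I{\left(15 \right)} = \left(\left(-18 - -8 + \frac{\left(-2\right)^{2}}{8}\right) 1 + 0\right) 54 \cdot 15^{3} = \left(\left(-18 + 8 + \frac{1}{8} \cdot 4\right) 1 + 0\right) 54 \cdot 3375 = \left(\left(-18 + 8 + \frac{1}{2}\right) 1 + 0\right) 54 \cdot 3375 = \left(\left(- \frac{19}{2}\right) 1 + 0\right) 54 \cdot 3375 = \left(- \frac{19}{2} + 0\right) 54 \cdot 3375 = \left(- \frac{19}{2}\right) 54 \cdot 3375 = \left(-513\right) 3375 = -1731375$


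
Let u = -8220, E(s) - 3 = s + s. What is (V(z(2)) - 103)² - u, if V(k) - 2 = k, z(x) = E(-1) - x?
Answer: 18624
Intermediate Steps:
E(s) = 3 + 2*s (E(s) = 3 + (s + s) = 3 + 2*s)
z(x) = 1 - x (z(x) = (3 + 2*(-1)) - x = (3 - 2) - x = 1 - x)
V(k) = 2 + k
(V(z(2)) - 103)² - u = ((2 + (1 - 1*2)) - 103)² - 1*(-8220) = ((2 + (1 - 2)) - 103)² + 8220 = ((2 - 1) - 103)² + 8220 = (1 - 103)² + 8220 = (-102)² + 8220 = 10404 + 8220 = 18624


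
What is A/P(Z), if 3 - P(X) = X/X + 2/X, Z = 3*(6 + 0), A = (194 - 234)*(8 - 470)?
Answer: 166320/17 ≈ 9783.5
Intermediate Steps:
A = 18480 (A = -40*(-462) = 18480)
Z = 18 (Z = 3*6 = 18)
P(X) = 2 - 2/X (P(X) = 3 - (X/X + 2/X) = 3 - (1 + 2/X) = 3 + (-1 - 2/X) = 2 - 2/X)
A/P(Z) = 18480/(2 - 2/18) = 18480/(2 - 2*1/18) = 18480/(2 - 1/9) = 18480/(17/9) = 18480*(9/17) = 166320/17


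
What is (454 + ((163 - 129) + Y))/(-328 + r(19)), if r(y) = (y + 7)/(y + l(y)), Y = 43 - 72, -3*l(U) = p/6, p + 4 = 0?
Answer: -79407/56510 ≈ -1.4052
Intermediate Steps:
p = -4 (p = -4 + 0 = -4)
l(U) = 2/9 (l(U) = -(-4)/(3*6) = -⅓*(-⅔) = 2/9)
Y = -29
r(y) = (7 + y)/(2/9 + y) (r(y) = (y + 7)/(y + 2/9) = (7 + y)/(2/9 + y))
(454 + ((163 - 129) + Y))/(-328 + r(19)) = (454 + ((163 - 129) - 29))/(-328 + 9*(7 + 19)/(2 + 9*19)) = (454 + (34 - 29))/(-328 + 9*26/(2 + 171)) = (454 + 5)/(-328 + 9*26/173) = 459/(-328 + 9*(1/173)*26) = 459/(-328 + 234/173) = 459/(-56510/173) = 459*(-173/56510) = -79407/56510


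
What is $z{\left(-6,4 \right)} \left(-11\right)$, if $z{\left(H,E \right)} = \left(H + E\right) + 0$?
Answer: $22$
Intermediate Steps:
$z{\left(H,E \right)} = E + H$ ($z{\left(H,E \right)} = \left(E + H\right) + 0 = E + H$)
$z{\left(-6,4 \right)} \left(-11\right) = \left(4 - 6\right) \left(-11\right) = \left(-2\right) \left(-11\right) = 22$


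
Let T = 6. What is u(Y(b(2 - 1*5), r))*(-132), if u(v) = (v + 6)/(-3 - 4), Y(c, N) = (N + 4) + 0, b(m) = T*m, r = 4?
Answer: 264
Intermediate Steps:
b(m) = 6*m
Y(c, N) = 4 + N (Y(c, N) = (4 + N) + 0 = 4 + N)
u(v) = -6/7 - v/7 (u(v) = (6 + v)/(-7) = (6 + v)*(-⅐) = -6/7 - v/7)
u(Y(b(2 - 1*5), r))*(-132) = (-6/7 - (4 + 4)/7)*(-132) = (-6/7 - ⅐*8)*(-132) = (-6/7 - 8/7)*(-132) = -2*(-132) = 264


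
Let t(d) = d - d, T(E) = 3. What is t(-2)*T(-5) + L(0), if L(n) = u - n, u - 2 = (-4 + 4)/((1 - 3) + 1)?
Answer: 2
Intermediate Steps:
t(d) = 0
u = 2 (u = 2 + (-4 + 4)/((1 - 3) + 1) = 2 + 0/(-2 + 1) = 2 + 0/(-1) = 2 + 0*(-1) = 2 + 0 = 2)
L(n) = 2 - n
t(-2)*T(-5) + L(0) = 0*3 + (2 - 1*0) = 0 + (2 + 0) = 0 + 2 = 2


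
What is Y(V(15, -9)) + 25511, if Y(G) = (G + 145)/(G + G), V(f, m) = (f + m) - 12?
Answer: 305993/12 ≈ 25499.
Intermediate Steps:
V(f, m) = -12 + f + m
Y(G) = (145 + G)/(2*G) (Y(G) = (145 + G)/((2*G)) = (145 + G)*(1/(2*G)) = (145 + G)/(2*G))
Y(V(15, -9)) + 25511 = (145 + (-12 + 15 - 9))/(2*(-12 + 15 - 9)) + 25511 = (½)*(145 - 6)/(-6) + 25511 = (½)*(-⅙)*139 + 25511 = -139/12 + 25511 = 305993/12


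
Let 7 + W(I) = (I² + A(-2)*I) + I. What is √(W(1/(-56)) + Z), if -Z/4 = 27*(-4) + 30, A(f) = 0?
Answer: 5*√38257/56 ≈ 17.464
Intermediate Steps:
W(I) = -7 + I + I² (W(I) = -7 + ((I² + 0*I) + I) = -7 + ((I² + 0) + I) = -7 + (I² + I) = -7 + (I + I²) = -7 + I + I²)
Z = 312 (Z = -4*(27*(-4) + 30) = -4*(-108 + 30) = -4*(-78) = 312)
√(W(1/(-56)) + Z) = √((-7 + 1/(-56) + (1/(-56))²) + 312) = √((-7 - 1/56 + (-1/56)²) + 312) = √((-7 - 1/56 + 1/3136) + 312) = √(-22007/3136 + 312) = √(956425/3136) = 5*√38257/56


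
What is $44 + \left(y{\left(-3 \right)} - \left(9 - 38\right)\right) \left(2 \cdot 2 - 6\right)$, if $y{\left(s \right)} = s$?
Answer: $-8$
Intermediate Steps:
$44 + \left(y{\left(-3 \right)} - \left(9 - 38\right)\right) \left(2 \cdot 2 - 6\right) = 44 + \left(-3 - \left(9 - 38\right)\right) \left(2 \cdot 2 - 6\right) = 44 + \left(-3 - \left(9 - 38\right)\right) \left(4 - 6\right) = 44 + \left(-3 - -29\right) \left(-2\right) = 44 + \left(-3 + 29\right) \left(-2\right) = 44 + 26 \left(-2\right) = 44 - 52 = -8$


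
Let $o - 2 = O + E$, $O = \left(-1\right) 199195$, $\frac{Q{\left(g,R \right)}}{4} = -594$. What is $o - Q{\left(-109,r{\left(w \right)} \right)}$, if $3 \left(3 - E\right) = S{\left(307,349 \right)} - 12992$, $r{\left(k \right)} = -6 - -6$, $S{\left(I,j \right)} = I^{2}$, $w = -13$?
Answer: $- \frac{671699}{3} \approx -2.239 \cdot 10^{5}$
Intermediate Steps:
$r{\left(k \right)} = 0$ ($r{\left(k \right)} = -6 + 6 = 0$)
$Q{\left(g,R \right)} = -2376$ ($Q{\left(g,R \right)} = 4 \left(-594\right) = -2376$)
$E = - \frac{81248}{3}$ ($E = 3 - \frac{307^{2} - 12992}{3} = 3 - \frac{94249 - 12992}{3} = 3 - \frac{81257}{3} = - \frac{81248}{3} \approx -27083.0$)
$O = -199195$
$o = - \frac{678827}{3}$ ($o = 2 - \frac{678833}{3} = - \frac{678827}{3} \approx -2.2628 \cdot 10^{5}$)
$o - Q{\left(-109,r{\left(w \right)} \right)} = - \frac{678827}{3} - -2376 = - \frac{678827}{3} + 2376 = - \frac{671699}{3}$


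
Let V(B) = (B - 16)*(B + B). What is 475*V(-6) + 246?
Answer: 125646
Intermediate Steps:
V(B) = 2*B*(-16 + B) (V(B) = (-16 + B)*(2*B) = 2*B*(-16 + B))
475*V(-6) + 246 = 475*(2*(-6)*(-16 - 6)) + 246 = 475*(2*(-6)*(-22)) + 246 = 475*264 + 246 = 125400 + 246 = 125646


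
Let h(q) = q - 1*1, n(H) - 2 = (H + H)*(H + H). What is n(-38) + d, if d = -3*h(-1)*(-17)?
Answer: 5676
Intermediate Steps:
n(H) = 2 + 4*H² (n(H) = 2 + (H + H)*(H + H) = 2 + (2*H)*(2*H) = 2 + 4*H²)
h(q) = -1 + q (h(q) = q - 1 = -1 + q)
d = -102 (d = -3*(-1 - 1)*(-17) = -3*(-2)*(-17) = 6*(-17) = -102)
n(-38) + d = (2 + 4*(-38)²) - 102 = (2 + 4*1444) - 102 = (2 + 5776) - 102 = 5778 - 102 = 5676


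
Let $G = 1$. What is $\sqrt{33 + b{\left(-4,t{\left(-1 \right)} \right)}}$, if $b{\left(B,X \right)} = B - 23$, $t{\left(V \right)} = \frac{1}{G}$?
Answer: $\sqrt{6} \approx 2.4495$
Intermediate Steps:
$t{\left(V \right)} = 1$ ($t{\left(V \right)} = 1^{-1} = 1$)
$b{\left(B,X \right)} = -23 + B$ ($b{\left(B,X \right)} = B - 23 = -23 + B$)
$\sqrt{33 + b{\left(-4,t{\left(-1 \right)} \right)}} = \sqrt{33 - 27} = \sqrt{6}$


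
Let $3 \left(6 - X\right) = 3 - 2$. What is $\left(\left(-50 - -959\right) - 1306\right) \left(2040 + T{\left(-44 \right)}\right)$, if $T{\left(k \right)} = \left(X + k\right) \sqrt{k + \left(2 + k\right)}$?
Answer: $-809880 + \frac{45655 i \sqrt{86}}{3} \approx -8.0988 \cdot 10^{5} + 1.4113 \cdot 10^{5} i$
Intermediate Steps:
$X = \frac{17}{3}$ ($X = 6 - \frac{3 - 2}{3} = 6 - \frac{1}{3} = \frac{17}{3} \approx 5.6667$)
$T{\left(k \right)} = \sqrt{2 + 2 k} \left(\frac{17}{3} + k\right)$ ($T{\left(k \right)} = \left(\frac{17}{3} + k\right) \sqrt{k + \left(2 + k\right)} = \left(\frac{17}{3} + k\right) \sqrt{2 + 2 k} = \sqrt{2 + 2 k} \left(\frac{17}{3} + k\right)$)
$\left(\left(-50 - -959\right) - 1306\right) \left(2040 + T{\left(-44 \right)}\right) = \left(\left(-50 - -959\right) - 1306\right) \left(2040 + \sqrt{2 + 2 \left(-44\right)} \left(\frac{17}{3} - 44\right)\right) = \left(\left(-50 + 959\right) - 1306\right) \left(2040 + \sqrt{2 - 88} \left(- \frac{115}{3}\right)\right) = \left(909 - 1306\right) \left(2040 + \sqrt{-86} \left(- \frac{115}{3}\right)\right) = - 397 \left(2040 + i \sqrt{86} \left(- \frac{115}{3}\right)\right) = - 397 \left(2040 - \frac{115 i \sqrt{86}}{3}\right) = -809880 + \frac{45655 i \sqrt{86}}{3}$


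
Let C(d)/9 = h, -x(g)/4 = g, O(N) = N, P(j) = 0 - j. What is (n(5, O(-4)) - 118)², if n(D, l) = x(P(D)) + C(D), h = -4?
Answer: 17956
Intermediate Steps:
P(j) = -j
x(g) = -4*g
C(d) = -36 (C(d) = 9*(-4) = -36)
n(D, l) = -36 + 4*D (n(D, l) = -(-4)*D - 36 = 4*D - 36 = -36 + 4*D)
(n(5, O(-4)) - 118)² = ((-36 + 4*5) - 118)² = ((-36 + 20) - 118)² = (-16 - 118)² = (-134)² = 17956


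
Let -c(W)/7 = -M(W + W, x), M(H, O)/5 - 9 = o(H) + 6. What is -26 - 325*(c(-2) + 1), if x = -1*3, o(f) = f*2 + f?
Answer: -34476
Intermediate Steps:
o(f) = 3*f (o(f) = 2*f + f = 3*f)
x = -3
M(H, O) = 75 + 15*H (M(H, O) = 45 + 5*(3*H + 6) = 45 + 5*(6 + 3*H) = 45 + (30 + 15*H) = 75 + 15*H)
c(W) = 525 + 210*W (c(W) = -(-7)*(75 + 15*(W + W)) = -(-7)*(75 + 15*(2*W)) = -(-7)*(75 + 30*W) = -7*(-75 - 30*W) = 525 + 210*W)
-26 - 325*(c(-2) + 1) = -26 - 325*((525 + 210*(-2)) + 1) = -26 - 325*((525 - 420) + 1) = -26 - 325*(105 + 1) = -26 - 325*106 = -26 - 65*530 = -26 - 34450 = -34476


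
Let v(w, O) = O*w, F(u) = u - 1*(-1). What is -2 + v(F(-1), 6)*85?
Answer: -2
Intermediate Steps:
F(u) = 1 + u (F(u) = u + 1 = 1 + u)
-2 + v(F(-1), 6)*85 = -2 + (6*(1 - 1))*85 = -2 + (6*0)*85 = -2 + 0*85 = -2 + 0 = -2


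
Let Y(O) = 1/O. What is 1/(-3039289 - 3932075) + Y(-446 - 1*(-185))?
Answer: -774625/202169556 ≈ -0.0038316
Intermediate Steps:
1/(-3039289 - 3932075) + Y(-446 - 1*(-185)) = 1/(-3039289 - 3932075) + 1/(-446 - 1*(-185)) = 1/(-6971364) + 1/(-446 + 185) = -1/6971364 + 1/(-261) = -1/6971364 - 1/261 = -774625/202169556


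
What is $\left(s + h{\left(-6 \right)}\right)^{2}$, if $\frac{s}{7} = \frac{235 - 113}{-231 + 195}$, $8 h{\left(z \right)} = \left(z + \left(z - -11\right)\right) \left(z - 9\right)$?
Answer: $\frac{2474329}{5184} \approx 477.3$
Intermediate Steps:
$h{\left(z \right)} = \frac{\left(-9 + z\right) \left(11 + 2 z\right)}{8}$ ($h{\left(z \right)} = \frac{\left(z + \left(z - -11\right)\right) \left(z - 9\right)}{8} = \frac{\left(z + \left(z + 11\right)\right) \left(-9 + z\right)}{8} = \frac{\left(z + \left(11 + z\right)\right) \left(-9 + z\right)}{8} = \frac{\left(11 + 2 z\right) \left(-9 + z\right)}{8} = \frac{\left(-9 + z\right) \left(11 + 2 z\right)}{8}$)
$s = - \frac{427}{18}$ ($s = 7 \frac{235 - 113}{-231 + 195} = 7 \frac{122}{-36} = 7 \cdot 122 \left(- \frac{1}{36}\right) = 7 \left(- \frac{61}{18}\right) = - \frac{427}{18} \approx -23.722$)
$\left(s + h{\left(-6 \right)}\right)^{2} = \left(- \frac{427}{18} - \left(\frac{57}{8} - 9\right)\right)^{2} = \left(- \frac{427}{18} + \left(- \frac{99}{8} + \frac{21}{4} + \frac{1}{4} \cdot 36\right)\right)^{2} = \left(- \frac{427}{18} + \left(- \frac{99}{8} + \frac{21}{4} + 9\right)\right)^{2} = \left(- \frac{427}{18} + \frac{15}{8}\right)^{2} = \left(- \frac{1573}{72}\right)^{2} = \frac{2474329}{5184}$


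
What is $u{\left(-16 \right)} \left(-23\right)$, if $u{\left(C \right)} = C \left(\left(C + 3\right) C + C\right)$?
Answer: $70656$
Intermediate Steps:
$u{\left(C \right)} = C \left(C + C \left(3 + C\right)\right)$ ($u{\left(C \right)} = C \left(\left(3 + C\right) C + C\right) = C \left(C \left(3 + C\right) + C\right) = C \left(C + C \left(3 + C\right)\right)$)
$u{\left(-16 \right)} \left(-23\right) = \left(-16\right)^{2} \left(4 - 16\right) \left(-23\right) = 256 \left(-12\right) \left(-23\right) = \left(-3072\right) \left(-23\right) = 70656$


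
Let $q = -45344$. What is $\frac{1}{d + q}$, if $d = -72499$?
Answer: $- \frac{1}{117843} \approx -8.4859 \cdot 10^{-6}$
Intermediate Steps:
$\frac{1}{d + q} = \frac{1}{-72499 - 45344} = \frac{1}{-117843} = - \frac{1}{117843}$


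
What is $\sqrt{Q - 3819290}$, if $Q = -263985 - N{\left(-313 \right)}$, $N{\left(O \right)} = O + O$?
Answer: $i \sqrt{4082649} \approx 2020.6 i$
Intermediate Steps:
$N{\left(O \right)} = 2 O$
$Q = -263359$ ($Q = -263985 - 2 \left(-313\right) = -263985 - -626 = -263985 + 626 = -263359$)
$\sqrt{Q - 3819290} = \sqrt{-263359 - 3819290} = \sqrt{-4082649} = i \sqrt{4082649}$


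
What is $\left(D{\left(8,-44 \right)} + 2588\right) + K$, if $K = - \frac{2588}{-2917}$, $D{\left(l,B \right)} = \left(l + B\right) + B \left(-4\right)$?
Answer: $\frac{7960164}{2917} \approx 2728.9$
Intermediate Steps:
$D{\left(l,B \right)} = l - 3 B$ ($D{\left(l,B \right)} = \left(B + l\right) - 4 B = l - 3 B$)
$K = \frac{2588}{2917}$ ($K = \left(-2588\right) \left(- \frac{1}{2917}\right) = \frac{2588}{2917} \approx 0.88721$)
$\left(D{\left(8,-44 \right)} + 2588\right) + K = \left(\left(8 - -132\right) + 2588\right) + \frac{2588}{2917} = \left(\left(8 + 132\right) + 2588\right) + \frac{2588}{2917} = \left(140 + 2588\right) + \frac{2588}{2917} = 2728 + \frac{2588}{2917} = \frac{7960164}{2917}$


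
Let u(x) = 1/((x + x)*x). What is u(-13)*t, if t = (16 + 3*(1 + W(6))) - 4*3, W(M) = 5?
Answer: 11/169 ≈ 0.065089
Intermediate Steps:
u(x) = 1/(2*x²) (u(x) = 1/(((2*x))*x) = (1/(2*x))/x = 1/(2*x²))
t = 22 (t = (16 + 3*(1 + 5)) - 4*3 = (16 + 3*6) - 12 = (16 + 18) - 12 = 34 - 12 = 22)
u(-13)*t = ((½)/(-13)²)*22 = ((½)*(1/169))*22 = (1/338)*22 = 11/169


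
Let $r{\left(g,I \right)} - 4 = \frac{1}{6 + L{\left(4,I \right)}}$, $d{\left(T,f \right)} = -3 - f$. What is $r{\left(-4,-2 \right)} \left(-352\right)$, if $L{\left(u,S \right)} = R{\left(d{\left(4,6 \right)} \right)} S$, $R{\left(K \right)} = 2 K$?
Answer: $- \frac{29744}{21} \approx -1416.4$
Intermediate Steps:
$L{\left(u,S \right)} = - 18 S$ ($L{\left(u,S \right)} = 2 \left(-3 - 6\right) S = 2 \left(-9\right) S = - 18 S$)
$r{\left(g,I \right)} = 4 + \frac{1}{6 - 18 I}$
$r{\left(-4,-2 \right)} \left(-352\right) = \frac{-25 + 72 \left(-2\right)}{6 \left(-1 + 3 \left(-2\right)\right)} \left(-352\right) = \frac{-25 - 144}{6 \left(-1 - 6\right)} \left(-352\right) = \frac{1}{6} \frac{1}{-7} \left(-169\right) \left(-352\right) = \frac{1}{6} \left(- \frac{1}{7}\right) \left(-169\right) \left(-352\right) = \frac{169}{42} \left(-352\right) = - \frac{29744}{21}$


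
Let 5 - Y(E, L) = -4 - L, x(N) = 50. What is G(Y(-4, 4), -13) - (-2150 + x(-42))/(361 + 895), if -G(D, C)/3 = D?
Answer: -11721/314 ≈ -37.328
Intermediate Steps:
Y(E, L) = 9 + L (Y(E, L) = 5 - (-4 - L) = 5 + (4 + L) = 9 + L)
G(D, C) = -3*D
G(Y(-4, 4), -13) - (-2150 + x(-42))/(361 + 895) = -3*(9 + 4) - (-2150 + 50)/(361 + 895) = -3*13 - (-2100)/1256 = -39 - (-2100)/1256 = -39 - 1*(-525/314) = -39 + 525/314 = -11721/314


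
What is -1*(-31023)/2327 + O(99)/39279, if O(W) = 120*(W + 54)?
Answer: 420425379/30467411 ≈ 13.799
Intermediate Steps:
O(W) = 6480 + 120*W (O(W) = 120*(54 + W) = 6480 + 120*W)
-1*(-31023)/2327 + O(99)/39279 = -1*(-31023)/2327 + (6480 + 120*99)/39279 = 31023*(1/2327) + (6480 + 11880)*(1/39279) = 31023/2327 + 18360*(1/39279) = 31023/2327 + 6120/13093 = 420425379/30467411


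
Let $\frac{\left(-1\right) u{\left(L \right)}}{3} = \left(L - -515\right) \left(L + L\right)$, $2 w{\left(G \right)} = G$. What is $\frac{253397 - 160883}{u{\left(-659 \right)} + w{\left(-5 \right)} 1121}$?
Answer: $- \frac{185028}{1144357} \approx -0.16169$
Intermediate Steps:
$w{\left(G \right)} = \frac{G}{2}$
$u{\left(L \right)} = - 6 L \left(515 + L\right)$ ($u{\left(L \right)} = - 3 \left(L - -515\right) \left(L + L\right) = - 3 \left(L + 515\right) 2 L = - 3 \left(515 + L\right) 2 L = - 3 \cdot 2 L \left(515 + L\right) = - 6 L \left(515 + L\right)$)
$\frac{253397 - 160883}{u{\left(-659 \right)} + w{\left(-5 \right)} 1121} = \frac{253397 - 160883}{\left(-6\right) \left(-659\right) \left(515 - 659\right) + \frac{1}{2} \left(-5\right) 1121} = \frac{92514}{\left(-6\right) \left(-659\right) \left(-144\right) - \frac{5605}{2}} = \frac{92514}{-569376 - \frac{5605}{2}} = \frac{92514}{- \frac{1144357}{2}} = 92514 \left(- \frac{2}{1144357}\right) = - \frac{185028}{1144357}$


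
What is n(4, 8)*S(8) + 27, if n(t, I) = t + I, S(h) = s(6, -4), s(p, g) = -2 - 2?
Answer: -21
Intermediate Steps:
s(p, g) = -4
S(h) = -4
n(t, I) = I + t
n(4, 8)*S(8) + 27 = (8 + 4)*(-4) + 27 = 12*(-4) + 27 = -48 + 27 = -21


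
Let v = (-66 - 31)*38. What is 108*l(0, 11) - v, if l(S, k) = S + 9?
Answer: 4658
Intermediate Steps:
l(S, k) = 9 + S
v = -3686 (v = -97*38 = -3686)
108*l(0, 11) - v = 108*(9 + 0) - 1*(-3686) = 108*9 + 3686 = 972 + 3686 = 4658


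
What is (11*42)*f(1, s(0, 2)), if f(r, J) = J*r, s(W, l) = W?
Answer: 0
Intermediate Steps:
(11*42)*f(1, s(0, 2)) = (11*42)*(0*1) = 462*0 = 0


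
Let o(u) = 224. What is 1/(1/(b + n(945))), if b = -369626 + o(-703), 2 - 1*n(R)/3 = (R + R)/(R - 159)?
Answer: -48391821/131 ≈ -3.6940e+5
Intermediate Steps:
n(R) = 6 - 6*R/(-159 + R) (n(R) = 6 - 3*(R + R)/(R - 159) = 6 - 3*2*R/(-159 + R) = 6 - 6*R/(-159 + R))
b = -369402 (b = -369626 + 224 = -369402)
1/(1/(b + n(945))) = 1/(1/(-369402 - 954/(-159 + 945))) = 1/(1/(-369402 - 954/786)) = 1/(1/(-369402 - 954*1/786)) = 1/(1/(-369402 - 159/131)) = 1/(1/(-48391821/131)) = 1/(-131/48391821) = -48391821/131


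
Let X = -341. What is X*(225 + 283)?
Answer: -173228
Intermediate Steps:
X*(225 + 283) = -341*(225 + 283) = -341*508 = -173228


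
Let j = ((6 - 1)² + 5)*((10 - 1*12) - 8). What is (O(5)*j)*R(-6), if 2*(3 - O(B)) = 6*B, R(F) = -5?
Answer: -18000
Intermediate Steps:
O(B) = 3 - 3*B
j = -300 (j = (5² + 5)*((10 - 12) - 8) = (25 + 5)*(-2 - 8) = 30*(-10) = -300)
(O(5)*j)*R(-6) = ((3 - 3*5)*(-300))*(-5) = ((3 - 15)*(-300))*(-5) = -12*(-300)*(-5) = 3600*(-5) = -18000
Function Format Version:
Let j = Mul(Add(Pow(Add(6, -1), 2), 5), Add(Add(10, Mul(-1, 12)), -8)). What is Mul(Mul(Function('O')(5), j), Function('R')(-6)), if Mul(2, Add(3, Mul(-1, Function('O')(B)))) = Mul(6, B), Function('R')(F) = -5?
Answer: -18000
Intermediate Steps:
Function('O')(B) = Add(3, Mul(-3, B)) (Function('O')(B) = Add(3, Mul(Rational(-1, 2), Mul(6, B))) = Add(3, Mul(-3, B)))
j = -300 (j = Mul(Add(Pow(5, 2), 5), Add(Add(10, -12), -8)) = Mul(Add(25, 5), Add(-2, -8)) = Mul(30, -10) = -300)
Mul(Mul(Function('O')(5), j), Function('R')(-6)) = Mul(Mul(Add(3, Mul(-3, 5)), -300), -5) = Mul(Mul(Add(3, -15), -300), -5) = Mul(Mul(-12, -300), -5) = Mul(3600, -5) = -18000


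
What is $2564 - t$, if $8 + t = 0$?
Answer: $2572$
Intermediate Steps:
$t = -8$ ($t = -8 + 0 = -8$)
$2564 - t = 2564 - -8 = 2564 + 8 = 2572$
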